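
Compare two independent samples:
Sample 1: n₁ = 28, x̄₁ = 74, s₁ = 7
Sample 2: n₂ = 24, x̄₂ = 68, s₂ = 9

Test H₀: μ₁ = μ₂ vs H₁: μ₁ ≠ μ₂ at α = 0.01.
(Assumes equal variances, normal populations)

Pooled variance: s²_p = [27×7² + 23×9²]/(50) = 63.7200
s_p = 7.9825
SE = s_p×√(1/n₁ + 1/n₂) = 7.9825×√(1/28 + 1/24) = 2.2205
t = (x̄₁ - x̄₂)/SE = (74 - 68)/2.2205 = 2.7021
df = 50, t-critical = ±2.678
Decision: reject H₀

Answer: t = 2.7021, reject H₀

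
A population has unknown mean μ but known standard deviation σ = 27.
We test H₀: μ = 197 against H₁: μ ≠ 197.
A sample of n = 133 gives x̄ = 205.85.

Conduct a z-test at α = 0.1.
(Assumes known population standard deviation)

Answer: z = 3.7801, reject H₀

Derivation:
Standard error: SE = σ/√n = 27/√133 = 2.3412
z-statistic: z = (x̄ - μ₀)/SE = (205.85 - 197)/2.3412 = 3.7801
Critical value: ±1.645
p-value = 0.0002
Decision: reject H₀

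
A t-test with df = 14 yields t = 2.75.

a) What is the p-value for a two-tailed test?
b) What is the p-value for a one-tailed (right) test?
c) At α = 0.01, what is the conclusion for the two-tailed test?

Answer: a) 0.0156, b) 0.0078, c) fail to reject H₀

Derivation:
Using t-distribution with df = 14:
a) Two-tailed: p = 2×P(T > 2.75) = 0.0156
b) One-tailed: p = P(T > 2.75) = 0.0078
c) 0.0156 ≥ 0.01, fail to reject H₀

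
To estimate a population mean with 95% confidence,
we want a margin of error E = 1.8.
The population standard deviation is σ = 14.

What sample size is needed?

Answer: n = 233

Derivation:
z_0.025 = 1.960
n = (z×σ/E)² = (1.960×14/1.8)²
n = 232.3931
Round up: n = 233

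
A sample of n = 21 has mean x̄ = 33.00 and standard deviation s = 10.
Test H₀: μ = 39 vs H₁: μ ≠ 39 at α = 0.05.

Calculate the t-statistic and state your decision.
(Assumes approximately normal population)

Answer: t = -2.7495, reject H₀

Derivation:
df = n - 1 = 20
SE = s/√n = 10/√21 = 2.1822
t = (x̄ - μ₀)/SE = (33.00 - 39)/2.1822 = -2.7495
Critical value: t_{0.025,20} = ±2.086
p-value ≈ 0.0124
Decision: reject H₀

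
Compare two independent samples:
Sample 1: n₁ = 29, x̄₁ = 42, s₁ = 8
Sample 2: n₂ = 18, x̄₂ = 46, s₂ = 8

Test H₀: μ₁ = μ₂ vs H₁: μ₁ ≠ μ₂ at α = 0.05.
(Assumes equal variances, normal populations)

Answer: t = -1.6663, fail to reject H₀

Derivation:
Pooled variance: s²_p = [28×8² + 17×8²]/(45) = 64.0000
s_p = 8.0000
SE = s_p×√(1/n₁ + 1/n₂) = 8.0000×√(1/29 + 1/18) = 2.4005
t = (x̄₁ - x̄₂)/SE = (42 - 46)/2.4005 = -1.6663
df = 45, t-critical = ±2.014
Decision: fail to reject H₀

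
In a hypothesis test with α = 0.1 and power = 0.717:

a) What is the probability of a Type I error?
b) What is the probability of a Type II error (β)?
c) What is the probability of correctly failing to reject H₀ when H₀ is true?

Answer: a) 0.1, b) 0.283, c) 0.9

Derivation:
a) Type I error probability = α = 0.1
b) Power = P(reject H₀ | H₁ true) = 1 - β = 0.717, so Type II error probability = β = 1 - Power = 0.283
c) P(fail to reject H₀ | H₀ true) = 1 - α = 0.9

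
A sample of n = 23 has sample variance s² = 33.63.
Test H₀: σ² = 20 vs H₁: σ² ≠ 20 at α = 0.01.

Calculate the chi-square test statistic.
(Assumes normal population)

Answer: χ² = 36.9930, fail to reject H₀

Derivation:
df = n - 1 = 22
χ² = (n-1)s²/σ₀² = 22×33.63/20 = 36.9930
Critical values: χ²_{0.995,22} = 8.643, χ²_{0.005,22} = 42.796
Rejection region: χ² < 8.643 or χ² > 42.796
Decision: fail to reject H₀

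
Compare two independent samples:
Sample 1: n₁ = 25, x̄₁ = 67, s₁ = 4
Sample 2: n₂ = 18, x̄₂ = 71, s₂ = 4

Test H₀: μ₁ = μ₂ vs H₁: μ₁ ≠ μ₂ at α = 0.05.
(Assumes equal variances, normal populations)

Pooled variance: s²_p = [24×4² + 17×4²]/(41) = 16.0000
s_p = 4.0000
SE = s_p×√(1/n₁ + 1/n₂) = 4.0000×√(1/25 + 1/18) = 1.2365
t = (x̄₁ - x̄₂)/SE = (67 - 71)/1.2365 = -3.2349
df = 41, t-critical = ±2.020
Decision: reject H₀

Answer: t = -3.2349, reject H₀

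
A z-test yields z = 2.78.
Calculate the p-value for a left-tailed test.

For z = 2.78:
p = P(Z < 2.78) = Φ(2.78) = 0.9973

Answer: p-value ≈ 0.9973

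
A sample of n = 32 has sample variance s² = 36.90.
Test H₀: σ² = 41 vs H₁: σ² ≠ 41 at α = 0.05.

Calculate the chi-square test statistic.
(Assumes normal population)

df = n - 1 = 31
χ² = (n-1)s²/σ₀² = 31×36.90/41 = 27.9000
Critical values: χ²_{0.975,31} = 17.539, χ²_{0.025,31} = 48.232
Rejection region: χ² < 17.539 or χ² > 48.232
Decision: fail to reject H₀

Answer: χ² = 27.9000, fail to reject H₀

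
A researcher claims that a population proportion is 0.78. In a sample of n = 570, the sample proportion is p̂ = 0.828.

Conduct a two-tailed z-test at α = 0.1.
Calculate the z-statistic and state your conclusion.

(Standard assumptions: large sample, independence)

H₀: p = 0.78, H₁: p ≠ 0.78
Standard error: SE = √(p₀(1-p₀)/n) = √(0.78×0.22/570) = 0.017351
z-statistic: z = (p̂ - p₀)/SE = (0.828 - 0.78)/0.017351 = 2.7664
Critical value: z_0.05 = ±1.645
p-value = 0.0057
Decision: reject H₀ at α = 0.1

Answer: z = 2.7664, reject H₀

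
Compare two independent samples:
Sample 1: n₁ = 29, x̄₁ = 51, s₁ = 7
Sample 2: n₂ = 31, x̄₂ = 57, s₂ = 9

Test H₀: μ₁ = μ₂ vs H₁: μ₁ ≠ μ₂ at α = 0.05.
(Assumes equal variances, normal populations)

Answer: t = -2.8686, reject H₀

Derivation:
Pooled variance: s²_p = [28×7² + 30×9²]/(58) = 65.5517
s_p = 8.0964
SE = s_p×√(1/n₁ + 1/n₂) = 8.0964×√(1/29 + 1/31) = 2.0916
t = (x̄₁ - x̄₂)/SE = (51 - 57)/2.0916 = -2.8686
df = 58, t-critical = ±2.002
Decision: reject H₀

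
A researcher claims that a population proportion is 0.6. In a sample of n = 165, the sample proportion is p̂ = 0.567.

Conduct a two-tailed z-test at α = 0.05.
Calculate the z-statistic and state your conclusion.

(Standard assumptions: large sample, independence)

Answer: z = -0.8653, fail to reject H₀

Derivation:
H₀: p = 0.6, H₁: p ≠ 0.6
Standard error: SE = √(p₀(1-p₀)/n) = √(0.6×0.4/165) = 0.038139
z-statistic: z = (p̂ - p₀)/SE = (0.567 - 0.6)/0.038139 = -0.8653
Critical value: z_0.025 = ±1.960
p-value = 0.3869
Decision: fail to reject H₀ at α = 0.05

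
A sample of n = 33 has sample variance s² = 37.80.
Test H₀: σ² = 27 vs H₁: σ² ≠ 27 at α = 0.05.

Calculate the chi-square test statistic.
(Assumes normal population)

df = n - 1 = 32
χ² = (n-1)s²/σ₀² = 32×37.80/27 = 44.8000
Critical values: χ²_{0.975,32} = 18.291, χ²_{0.025,32} = 49.480
Rejection region: χ² < 18.291 or χ² > 49.480
Decision: fail to reject H₀

Answer: χ² = 44.8000, fail to reject H₀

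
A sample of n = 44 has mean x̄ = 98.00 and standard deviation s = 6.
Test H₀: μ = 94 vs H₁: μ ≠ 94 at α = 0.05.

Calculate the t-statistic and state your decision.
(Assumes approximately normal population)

Answer: t = 4.4223, reject H₀

Derivation:
df = n - 1 = 43
SE = s/√n = 6/√44 = 0.9045
t = (x̄ - μ₀)/SE = (98.00 - 94)/0.9045 = 4.4223
Critical value: t_{0.025,43} = ±2.017
p-value ≈ 0.0001
Decision: reject H₀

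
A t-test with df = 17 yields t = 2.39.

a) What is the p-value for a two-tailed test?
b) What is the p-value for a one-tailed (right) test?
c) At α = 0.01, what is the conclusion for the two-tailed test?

Using t-distribution with df = 17:
a) Two-tailed: p = 2×P(T > 2.39) = 0.0287
b) One-tailed: p = P(T > 2.39) = 0.0144
c) 0.0287 ≥ 0.01, fail to reject H₀

Answer: a) 0.0287, b) 0.0144, c) fail to reject H₀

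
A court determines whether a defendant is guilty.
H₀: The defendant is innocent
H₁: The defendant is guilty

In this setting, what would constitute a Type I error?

A Type I error (probability α) occurs when we reject a true H₀.
A Type II error (probability β) occurs when we fail to reject a false H₀.

Answer: Convicting an innocent person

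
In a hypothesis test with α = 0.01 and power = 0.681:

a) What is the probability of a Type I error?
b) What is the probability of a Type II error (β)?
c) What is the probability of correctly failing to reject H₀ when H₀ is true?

a) Type I error probability = α = 0.01
b) Power = P(reject H₀ | H₁ true) = 1 - β = 0.681, so Type II error probability = β = 1 - Power = 0.319
c) P(fail to reject H₀ | H₀ true) = 1 - α = 0.99

Answer: a) 0.01, b) 0.319, c) 0.99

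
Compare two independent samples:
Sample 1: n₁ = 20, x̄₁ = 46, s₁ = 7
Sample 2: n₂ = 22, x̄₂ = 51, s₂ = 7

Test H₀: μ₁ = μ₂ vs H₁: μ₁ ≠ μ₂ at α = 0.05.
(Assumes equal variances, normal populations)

Answer: t = -2.3119, reject H₀

Derivation:
Pooled variance: s²_p = [19×7² + 21×7²]/(40) = 49.0000
s_p = 7.0000
SE = s_p×√(1/n₁ + 1/n₂) = 7.0000×√(1/20 + 1/22) = 2.1627
t = (x̄₁ - x̄₂)/SE = (46 - 51)/2.1627 = -2.3119
df = 40, t-critical = ±2.021
Decision: reject H₀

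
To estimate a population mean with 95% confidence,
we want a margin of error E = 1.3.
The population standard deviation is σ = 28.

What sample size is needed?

z_0.025 = 1.960
n = (z×σ/E)² = (1.960×28/1.3)²
n = 1782.1387
Round up: n = 1783

Answer: n = 1783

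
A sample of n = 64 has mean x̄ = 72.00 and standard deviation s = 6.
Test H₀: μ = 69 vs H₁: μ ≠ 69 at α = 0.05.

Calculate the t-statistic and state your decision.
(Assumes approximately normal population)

df = n - 1 = 63
SE = s/√n = 6/√64 = 0.7500
t = (x̄ - μ₀)/SE = (72.00 - 69)/0.7500 = 4.0000
Critical value: t_{0.025,63} = ±1.998
p-value ≈ 0.0002
Decision: reject H₀

Answer: t = 4.0000, reject H₀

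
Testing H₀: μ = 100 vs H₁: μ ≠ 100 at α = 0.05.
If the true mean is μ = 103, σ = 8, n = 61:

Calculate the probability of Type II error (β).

Answer: β ≈ 0.1663

Derivation:
SE = σ/√n = 8/√61 = 1.0243
Critical values: μ₀ ± z_0.025×SE = 100 ± 1.960×1.0243
Acceptance region: (97.9924, 102.0076)
Under H₁ (μ = 103): z_high = (102.0076 - 103)/1.0243 = -0.9689, z_low = (97.9924 - 103)/1.0243 = -4.8888
β = P(not reject | H₁) = Φ(-0.9689) - Φ(-4.8888) ≈ 0.1663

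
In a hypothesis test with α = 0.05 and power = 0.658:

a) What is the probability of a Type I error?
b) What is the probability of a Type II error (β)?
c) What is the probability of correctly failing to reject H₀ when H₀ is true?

Answer: a) 0.05, b) 0.342, c) 0.95

Derivation:
a) Type I error probability = α = 0.05
b) Power = P(reject H₀ | H₁ true) = 1 - β = 0.658, so Type II error probability = β = 1 - Power = 0.342
c) P(fail to reject H₀ | H₀ true) = 1 - α = 0.95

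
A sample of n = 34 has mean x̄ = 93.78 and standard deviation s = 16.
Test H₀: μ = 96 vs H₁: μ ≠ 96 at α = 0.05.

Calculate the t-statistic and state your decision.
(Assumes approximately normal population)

Answer: t = -0.8090, fail to reject H₀

Derivation:
df = n - 1 = 33
SE = s/√n = 16/√34 = 2.7440
t = (x̄ - μ₀)/SE = (93.78 - 96)/2.7440 = -0.8090
Critical value: t_{0.025,33} = ±2.035
p-value ≈ 0.4243
Decision: fail to reject H₀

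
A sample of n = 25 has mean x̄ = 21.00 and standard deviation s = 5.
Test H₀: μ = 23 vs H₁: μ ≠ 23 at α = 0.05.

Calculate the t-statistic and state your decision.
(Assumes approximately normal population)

Answer: t = -2.0000, fail to reject H₀

Derivation:
df = n - 1 = 24
SE = s/√n = 5/√25 = 1.0000
t = (x̄ - μ₀)/SE = (21.00 - 23)/1.0000 = -2.0000
Critical value: t_{0.025,24} = ±2.064
p-value ≈ 0.0569
Decision: fail to reject H₀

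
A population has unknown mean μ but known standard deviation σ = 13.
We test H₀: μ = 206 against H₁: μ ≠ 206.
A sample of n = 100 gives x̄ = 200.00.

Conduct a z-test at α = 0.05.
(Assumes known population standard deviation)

Standard error: SE = σ/√n = 13/√100 = 1.3000
z-statistic: z = (x̄ - μ₀)/SE = (200.00 - 206)/1.3000 = -4.6154
Critical value: ±1.960
p-value < 0.0001
Decision: reject H₀

Answer: z = -4.6154, reject H₀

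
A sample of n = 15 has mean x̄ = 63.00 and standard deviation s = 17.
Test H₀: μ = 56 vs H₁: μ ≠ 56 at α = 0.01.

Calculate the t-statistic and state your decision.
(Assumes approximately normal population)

Answer: t = 1.5948, fail to reject H₀

Derivation:
df = n - 1 = 14
SE = s/√n = 17/√15 = 4.3894
t = (x̄ - μ₀)/SE = (63.00 - 56)/4.3894 = 1.5948
Critical value: t_{0.005,14} = ±2.977
p-value ≈ 0.1331
Decision: fail to reject H₀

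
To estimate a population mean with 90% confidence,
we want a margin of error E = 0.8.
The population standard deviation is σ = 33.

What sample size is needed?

z_0.05 = 1.645
n = (z×σ/E)² = (1.645×33/0.8)²
n = 4604.4707
Round up: n = 4605

Answer: n = 4605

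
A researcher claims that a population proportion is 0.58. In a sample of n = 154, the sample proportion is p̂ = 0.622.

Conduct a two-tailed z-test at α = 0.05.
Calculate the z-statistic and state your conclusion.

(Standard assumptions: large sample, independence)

Answer: z = 1.0560, fail to reject H₀

Derivation:
H₀: p = 0.58, H₁: p ≠ 0.58
Standard error: SE = √(p₀(1-p₀)/n) = √(0.58×0.42/154) = 0.039772
z-statistic: z = (p̂ - p₀)/SE = (0.622 - 0.58)/0.039772 = 1.0560
Critical value: z_0.025 = ±1.960
p-value = 0.2910
Decision: fail to reject H₀ at α = 0.05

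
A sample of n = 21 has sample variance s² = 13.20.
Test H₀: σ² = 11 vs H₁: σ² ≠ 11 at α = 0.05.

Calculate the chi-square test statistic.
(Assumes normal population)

df = n - 1 = 20
χ² = (n-1)s²/σ₀² = 20×13.20/11 = 24.0000
Critical values: χ²_{0.975,20} = 9.591, χ²_{0.025,20} = 34.170
Rejection region: χ² < 9.591 or χ² > 34.170
Decision: fail to reject H₀

Answer: χ² = 24.0000, fail to reject H₀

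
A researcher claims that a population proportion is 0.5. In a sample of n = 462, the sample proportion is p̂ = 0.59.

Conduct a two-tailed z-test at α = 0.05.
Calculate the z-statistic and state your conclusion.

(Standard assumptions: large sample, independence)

Answer: z = 3.8690, reject H₀

Derivation:
H₀: p = 0.5, H₁: p ≠ 0.5
Standard error: SE = √(p₀(1-p₀)/n) = √(0.5×0.5/462) = 0.023262
z-statistic: z = (p̂ - p₀)/SE = (0.59 - 0.5)/0.023262 = 3.8690
Critical value: z_0.025 = ±1.960
p-value = 0.0001
Decision: reject H₀ at α = 0.05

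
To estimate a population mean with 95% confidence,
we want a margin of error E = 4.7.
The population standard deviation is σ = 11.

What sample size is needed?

z_0.025 = 1.960
n = (z×σ/E)² = (1.960×11/4.7)²
n = 21.0427
Round up: n = 22

Answer: n = 22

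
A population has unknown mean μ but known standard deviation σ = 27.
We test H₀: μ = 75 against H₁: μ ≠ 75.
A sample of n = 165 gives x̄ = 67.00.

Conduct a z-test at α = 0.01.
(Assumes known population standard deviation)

Standard error: SE = σ/√n = 27/√165 = 2.1019
z-statistic: z = (x̄ - μ₀)/SE = (67.00 - 75)/2.1019 = -3.8061
Critical value: ±2.576
p-value = 0.0001
Decision: reject H₀

Answer: z = -3.8061, reject H₀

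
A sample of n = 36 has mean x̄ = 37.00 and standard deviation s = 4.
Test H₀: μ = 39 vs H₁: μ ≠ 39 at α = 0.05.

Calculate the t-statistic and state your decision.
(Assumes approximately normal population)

Answer: t = -2.9999, reject H₀

Derivation:
df = n - 1 = 35
SE = s/√n = 4/√36 = 0.6667
t = (x̄ - μ₀)/SE = (37.00 - 39)/0.6667 = -2.9999
Critical value: t_{0.025,35} = ±2.030
p-value ≈ 0.0050
Decision: reject H₀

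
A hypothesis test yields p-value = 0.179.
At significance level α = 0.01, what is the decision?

Compare p-value to α:
0.179 ≥ 0.01
Decision: fail to reject H₀

Answer: fail to reject H₀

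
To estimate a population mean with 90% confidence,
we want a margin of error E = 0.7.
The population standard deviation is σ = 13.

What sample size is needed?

z_0.05 = 1.645
n = (z×σ/E)² = (1.645×13/0.7)²
n = 933.3025
Round up: n = 934

Answer: n = 934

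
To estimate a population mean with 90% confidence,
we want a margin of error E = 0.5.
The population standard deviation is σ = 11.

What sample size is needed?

z_0.05 = 1.645
n = (z×σ/E)² = (1.645×11/0.5)²
n = 1309.7161
Round up: n = 1310

Answer: n = 1310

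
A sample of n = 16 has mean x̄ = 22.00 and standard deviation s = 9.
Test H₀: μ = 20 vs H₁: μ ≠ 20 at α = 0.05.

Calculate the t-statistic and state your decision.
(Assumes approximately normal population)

df = n - 1 = 15
SE = s/√n = 9/√16 = 2.2500
t = (x̄ - μ₀)/SE = (22.00 - 20)/2.2500 = 0.8889
Critical value: t_{0.025,15} = ±2.131
p-value ≈ 0.3881
Decision: fail to reject H₀

Answer: t = 0.8889, fail to reject H₀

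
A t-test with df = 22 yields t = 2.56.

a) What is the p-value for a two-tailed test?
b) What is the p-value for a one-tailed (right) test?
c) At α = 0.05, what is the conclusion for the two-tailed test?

Answer: a) 0.0179, b) 0.0089, c) reject H₀

Derivation:
Using t-distribution with df = 22:
a) Two-tailed: p = 2×P(T > 2.56) = 0.0179
b) One-tailed: p = P(T > 2.56) = 0.0089
c) 0.0179 < 0.05, reject H₀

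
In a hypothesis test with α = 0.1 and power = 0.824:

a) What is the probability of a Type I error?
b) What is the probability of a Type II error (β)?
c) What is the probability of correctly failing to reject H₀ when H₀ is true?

a) Type I error probability = α = 0.1
b) Power = P(reject H₀ | H₁ true) = 1 - β = 0.824, so Type II error probability = β = 1 - Power = 0.176
c) P(fail to reject H₀ | H₀ true) = 1 - α = 0.9

Answer: a) 0.1, b) 0.176, c) 0.9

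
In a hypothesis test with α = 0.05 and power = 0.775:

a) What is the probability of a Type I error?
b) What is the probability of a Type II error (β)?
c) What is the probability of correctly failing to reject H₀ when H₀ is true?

Answer: a) 0.05, b) 0.225, c) 0.95

Derivation:
a) Type I error probability = α = 0.05
b) Power = P(reject H₀ | H₁ true) = 1 - β = 0.775, so Type II error probability = β = 1 - Power = 0.225
c) P(fail to reject H₀ | H₀ true) = 1 - α = 0.95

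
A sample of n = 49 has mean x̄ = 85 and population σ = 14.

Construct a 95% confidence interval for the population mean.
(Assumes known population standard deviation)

Confidence level: 95%, α = 0.05
z_0.025 = 1.960
SE = σ/√n = 14/√49 = 2.0000
Margin of error = 1.960 × 2.0000 = 3.9200
CI: x̄ ± margin = 85 ± 3.9200
CI: (81.0800, 88.9200)

Answer: (81.0800, 88.9200)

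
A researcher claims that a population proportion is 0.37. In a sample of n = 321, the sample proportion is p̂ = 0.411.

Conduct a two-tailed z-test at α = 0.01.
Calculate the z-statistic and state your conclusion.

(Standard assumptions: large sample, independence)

Answer: z = 1.5214, fail to reject H₀

Derivation:
H₀: p = 0.37, H₁: p ≠ 0.37
Standard error: SE = √(p₀(1-p₀)/n) = √(0.37×0.63/321) = 0.026948
z-statistic: z = (p̂ - p₀)/SE = (0.411 - 0.37)/0.026948 = 1.5214
Critical value: z_0.005 = ±2.576
p-value = 0.1282
Decision: fail to reject H₀ at α = 0.01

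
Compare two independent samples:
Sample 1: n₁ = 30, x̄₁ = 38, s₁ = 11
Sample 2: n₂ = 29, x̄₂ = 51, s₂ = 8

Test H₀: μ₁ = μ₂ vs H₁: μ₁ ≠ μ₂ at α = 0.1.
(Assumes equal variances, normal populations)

Pooled variance: s²_p = [29×11² + 28×8²]/(57) = 93.0000
s_p = 9.6437
SE = s_p×√(1/n₁ + 1/n₂) = 9.6437×√(1/30 + 1/29) = 2.5114
t = (x̄₁ - x̄₂)/SE = (38 - 51)/2.5114 = -5.1764
df = 57, t-critical = ±1.672
Decision: reject H₀

Answer: t = -5.1764, reject H₀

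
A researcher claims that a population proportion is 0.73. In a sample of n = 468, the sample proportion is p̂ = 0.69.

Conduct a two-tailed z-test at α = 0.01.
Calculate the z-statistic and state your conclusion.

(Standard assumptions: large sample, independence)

H₀: p = 0.73, H₁: p ≠ 0.73
Standard error: SE = √(p₀(1-p₀)/n) = √(0.73×0.27/468) = 0.020522
z-statistic: z = (p̂ - p₀)/SE = (0.69 - 0.73)/0.020522 = -1.9491
Critical value: z_0.005 = ±2.576
p-value = 0.0513
Decision: fail to reject H₀ at α = 0.01

Answer: z = -1.9491, fail to reject H₀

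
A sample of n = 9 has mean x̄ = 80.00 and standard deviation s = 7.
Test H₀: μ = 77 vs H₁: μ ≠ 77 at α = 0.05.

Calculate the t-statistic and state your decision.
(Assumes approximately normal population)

df = n - 1 = 8
SE = s/√n = 7/√9 = 2.3333
t = (x̄ - μ₀)/SE = (80.00 - 77)/2.3333 = 1.2857
Critical value: t_{0.025,8} = ±2.306
p-value ≈ 0.2345
Decision: fail to reject H₀

Answer: t = 1.2857, fail to reject H₀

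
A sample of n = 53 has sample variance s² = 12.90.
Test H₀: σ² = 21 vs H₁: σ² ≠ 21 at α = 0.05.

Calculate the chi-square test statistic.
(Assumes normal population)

Answer: χ² = 31.9429, reject H₀

Derivation:
df = n - 1 = 52
χ² = (n-1)s²/σ₀² = 52×12.90/21 = 31.9429
Critical values: χ²_{0.975,52} = 33.968, χ²_{0.025,52} = 73.810
Rejection region: χ² < 33.968 or χ² > 73.810
Decision: reject H₀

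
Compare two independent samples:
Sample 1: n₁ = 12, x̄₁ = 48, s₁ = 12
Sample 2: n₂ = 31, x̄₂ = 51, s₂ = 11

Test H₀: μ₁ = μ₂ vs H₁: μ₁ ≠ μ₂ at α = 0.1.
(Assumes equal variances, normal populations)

Answer: t = -0.7825, fail to reject H₀

Derivation:
Pooled variance: s²_p = [11×12² + 30×11²]/(41) = 127.1707
s_p = 11.2770
SE = s_p×√(1/n₁ + 1/n₂) = 11.2770×√(1/12 + 1/31) = 3.8340
t = (x̄₁ - x̄₂)/SE = (48 - 51)/3.8340 = -0.7825
df = 41, t-critical = ±1.683
Decision: fail to reject H₀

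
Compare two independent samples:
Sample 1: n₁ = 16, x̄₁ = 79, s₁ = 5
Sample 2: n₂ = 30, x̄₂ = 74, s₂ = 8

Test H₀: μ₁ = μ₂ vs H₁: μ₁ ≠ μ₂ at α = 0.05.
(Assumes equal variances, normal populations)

Pooled variance: s²_p = [15×5² + 29×8²]/(44) = 50.7045
s_p = 7.1207
SE = s_p×√(1/n₁ + 1/n₂) = 7.1207×√(1/16 + 1/30) = 2.2044
t = (x̄₁ - x̄₂)/SE = (79 - 74)/2.2044 = 2.2682
df = 44, t-critical = ±2.015
Decision: reject H₀

Answer: t = 2.2682, reject H₀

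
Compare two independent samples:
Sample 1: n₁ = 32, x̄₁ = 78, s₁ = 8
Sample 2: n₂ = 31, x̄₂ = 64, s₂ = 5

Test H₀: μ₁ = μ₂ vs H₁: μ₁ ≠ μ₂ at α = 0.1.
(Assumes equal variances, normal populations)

Pooled variance: s²_p = [31×8² + 30×5²]/(61) = 44.8197
s_p = 6.6948
SE = s_p×√(1/n₁ + 1/n₂) = 6.6948×√(1/32 + 1/31) = 1.6871
t = (x̄₁ - x̄₂)/SE = (78 - 64)/1.6871 = 8.2983
df = 61, t-critical = ±1.670
Decision: reject H₀

Answer: t = 8.2983, reject H₀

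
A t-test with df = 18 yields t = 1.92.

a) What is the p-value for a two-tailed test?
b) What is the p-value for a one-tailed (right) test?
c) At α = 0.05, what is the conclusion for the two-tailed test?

Using t-distribution with df = 18:
a) Two-tailed: p = 2×P(T > 1.92) = 0.0708
b) One-tailed: p = P(T > 1.92) = 0.0354
c) 0.0708 ≥ 0.05, fail to reject H₀

Answer: a) 0.0708, b) 0.0354, c) fail to reject H₀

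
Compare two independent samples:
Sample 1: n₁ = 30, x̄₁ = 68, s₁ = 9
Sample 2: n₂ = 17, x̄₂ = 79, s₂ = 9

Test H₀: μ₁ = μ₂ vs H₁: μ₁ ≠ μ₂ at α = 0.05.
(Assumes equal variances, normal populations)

Pooled variance: s²_p = [29×9² + 16×9²]/(45) = 81.0000
s_p = 9.0000
SE = s_p×√(1/n₁ + 1/n₂) = 9.0000×√(1/30 + 1/17) = 2.7322
t = (x̄₁ - x̄₂)/SE = (68 - 79)/2.7322 = -4.0261
df = 45, t-critical = ±2.014
Decision: reject H₀

Answer: t = -4.0261, reject H₀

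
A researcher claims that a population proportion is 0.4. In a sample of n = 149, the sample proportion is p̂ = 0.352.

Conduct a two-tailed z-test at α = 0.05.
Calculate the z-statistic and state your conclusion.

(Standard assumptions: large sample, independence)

H₀: p = 0.4, H₁: p ≠ 0.4
Standard error: SE = √(p₀(1-p₀)/n) = √(0.4×0.6/149) = 0.040134
z-statistic: z = (p̂ - p₀)/SE = (0.352 - 0.4)/0.040134 = -1.1960
Critical value: z_0.025 = ±1.960
p-value = 0.2317
Decision: fail to reject H₀ at α = 0.05

Answer: z = -1.1960, fail to reject H₀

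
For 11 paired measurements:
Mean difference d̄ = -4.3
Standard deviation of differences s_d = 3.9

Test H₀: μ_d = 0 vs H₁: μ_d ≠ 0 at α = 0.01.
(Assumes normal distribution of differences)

Answer: t = -3.6568, reject H₀

Derivation:
df = n - 1 = 10
SE = s_d/√n = 3.9/√11 = 1.1759
t = d̄/SE = -4.3/1.1759 = -3.6568
Critical value: t_{0.005,10} = ±3.169
p-value ≈ 0.0044
Decision: reject H₀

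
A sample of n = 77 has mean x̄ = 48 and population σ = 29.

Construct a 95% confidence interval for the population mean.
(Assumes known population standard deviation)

Confidence level: 95%, α = 0.05
z_0.025 = 1.960
SE = σ/√n = 29/√77 = 3.3049
Margin of error = 1.960 × 3.3049 = 6.4776
CI: x̄ ± margin = 48 ± 6.4776
CI: (41.5224, 54.4776)

Answer: (41.5224, 54.4776)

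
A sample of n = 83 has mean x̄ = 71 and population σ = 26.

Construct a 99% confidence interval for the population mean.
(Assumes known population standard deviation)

Answer: (63.6484, 78.3516)

Derivation:
Confidence level: 99%, α = 0.01
z_0.005 = 2.576
SE = σ/√n = 26/√83 = 2.8539
Margin of error = 2.576 × 2.8539 = 7.3516
CI: x̄ ± margin = 71 ± 7.3516
CI: (63.6484, 78.3516)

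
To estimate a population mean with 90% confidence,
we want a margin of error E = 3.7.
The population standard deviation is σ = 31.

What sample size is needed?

Answer: n = 190

Derivation:
z_0.05 = 1.645
n = (z×σ/E)² = (1.645×31/3.7)²
n = 189.9554
Round up: n = 190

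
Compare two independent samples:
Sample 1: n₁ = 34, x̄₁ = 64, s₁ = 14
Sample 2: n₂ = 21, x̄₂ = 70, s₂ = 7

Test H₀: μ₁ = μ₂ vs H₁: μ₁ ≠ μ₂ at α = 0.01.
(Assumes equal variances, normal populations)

Answer: t = -1.8237, fail to reject H₀

Derivation:
Pooled variance: s²_p = [33×14² + 20×7²]/(53) = 140.5283
s_p = 11.8545
SE = s_p×√(1/n₁ + 1/n₂) = 11.8545×√(1/34 + 1/21) = 3.2901
t = (x̄₁ - x̄₂)/SE = (64 - 70)/3.2901 = -1.8237
df = 53, t-critical = ±2.672
Decision: fail to reject H₀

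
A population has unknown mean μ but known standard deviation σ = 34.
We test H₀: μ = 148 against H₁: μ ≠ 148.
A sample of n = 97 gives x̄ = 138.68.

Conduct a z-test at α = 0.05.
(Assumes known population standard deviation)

Answer: z = -2.6997, reject H₀

Derivation:
Standard error: SE = σ/√n = 34/√97 = 3.4522
z-statistic: z = (x̄ - μ₀)/SE = (138.68 - 148)/3.4522 = -2.6997
Critical value: ±1.960
p-value = 0.0069
Decision: reject H₀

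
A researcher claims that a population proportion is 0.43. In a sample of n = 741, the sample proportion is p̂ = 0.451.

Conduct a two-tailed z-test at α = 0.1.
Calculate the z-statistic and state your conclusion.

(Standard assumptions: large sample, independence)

Answer: z = 1.1547, fail to reject H₀

Derivation:
H₀: p = 0.43, H₁: p ≠ 0.43
Standard error: SE = √(p₀(1-p₀)/n) = √(0.43×0.57/741) = 0.018187
z-statistic: z = (p̂ - p₀)/SE = (0.451 - 0.43)/0.018187 = 1.1547
Critical value: z_0.05 = ±1.645
p-value = 0.2482
Decision: fail to reject H₀ at α = 0.1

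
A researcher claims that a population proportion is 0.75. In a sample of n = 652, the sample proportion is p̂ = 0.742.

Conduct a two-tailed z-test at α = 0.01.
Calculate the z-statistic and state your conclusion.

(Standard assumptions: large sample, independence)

Answer: z = -0.4718, fail to reject H₀

Derivation:
H₀: p = 0.75, H₁: p ≠ 0.75
Standard error: SE = √(p₀(1-p₀)/n) = √(0.75×0.25/652) = 0.016958
z-statistic: z = (p̂ - p₀)/SE = (0.742 - 0.75)/0.016958 = -0.4718
Critical value: z_0.005 = ±2.576
p-value = 0.6371
Decision: fail to reject H₀ at α = 0.01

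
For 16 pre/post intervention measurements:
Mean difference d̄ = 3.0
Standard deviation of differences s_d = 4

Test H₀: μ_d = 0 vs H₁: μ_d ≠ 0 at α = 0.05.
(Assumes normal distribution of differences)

df = n - 1 = 15
SE = s_d/√n = 4/√16 = 1.0000
t = d̄/SE = 3.0/1.0000 = 3.0000
Critical value: t_{0.025,15} = ±2.131
p-value ≈ 0.0090
Decision: reject H₀

Answer: t = 3.0000, reject H₀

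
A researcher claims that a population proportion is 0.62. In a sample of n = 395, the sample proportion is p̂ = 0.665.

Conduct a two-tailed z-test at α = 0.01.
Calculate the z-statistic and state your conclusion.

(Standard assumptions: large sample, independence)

Answer: z = 1.8426, fail to reject H₀

Derivation:
H₀: p = 0.62, H₁: p ≠ 0.62
Standard error: SE = √(p₀(1-p₀)/n) = √(0.62×0.38/395) = 0.024422
z-statistic: z = (p̂ - p₀)/SE = (0.665 - 0.62)/0.024422 = 1.8426
Critical value: z_0.005 = ±2.576
p-value = 0.0654
Decision: fail to reject H₀ at α = 0.01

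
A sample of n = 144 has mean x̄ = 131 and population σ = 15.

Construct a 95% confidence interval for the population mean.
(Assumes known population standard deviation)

Answer: (128.5500, 133.4500)

Derivation:
Confidence level: 95%, α = 0.05
z_0.025 = 1.960
SE = σ/√n = 15/√144 = 1.2500
Margin of error = 1.960 × 1.2500 = 2.4500
CI: x̄ ± margin = 131 ± 2.4500
CI: (128.5500, 133.4500)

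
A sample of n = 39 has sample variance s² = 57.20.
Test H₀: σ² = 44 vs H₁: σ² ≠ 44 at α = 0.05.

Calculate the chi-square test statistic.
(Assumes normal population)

Answer: χ² = 49.4000, fail to reject H₀

Derivation:
df = n - 1 = 38
χ² = (n-1)s²/σ₀² = 38×57.20/44 = 49.4000
Critical values: χ²_{0.975,38} = 22.878, χ²_{0.025,38} = 56.896
Rejection region: χ² < 22.878 or χ² > 56.896
Decision: fail to reject H₀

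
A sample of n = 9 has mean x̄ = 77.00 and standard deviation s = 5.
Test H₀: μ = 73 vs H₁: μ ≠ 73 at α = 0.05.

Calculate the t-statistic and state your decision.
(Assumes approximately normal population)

df = n - 1 = 8
SE = s/√n = 5/√9 = 1.6667
t = (x̄ - μ₀)/SE = (77.00 - 73)/1.6667 = 2.4000
Critical value: t_{0.025,8} = ±2.306
p-value ≈ 0.0432
Decision: reject H₀

Answer: t = 2.4000, reject H₀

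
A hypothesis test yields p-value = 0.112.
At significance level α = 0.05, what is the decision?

Answer: fail to reject H₀

Derivation:
Compare p-value to α:
0.112 ≥ 0.05
Decision: fail to reject H₀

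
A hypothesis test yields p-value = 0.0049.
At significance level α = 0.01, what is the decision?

Compare p-value to α:
0.0049 < 0.01
Decision: reject H₀

Answer: reject H₀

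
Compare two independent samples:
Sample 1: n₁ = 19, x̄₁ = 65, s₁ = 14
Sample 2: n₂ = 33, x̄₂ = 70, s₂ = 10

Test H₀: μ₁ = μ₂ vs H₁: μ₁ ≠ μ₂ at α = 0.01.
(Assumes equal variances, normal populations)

Answer: t = -1.4967, fail to reject H₀

Derivation:
Pooled variance: s²_p = [18×14² + 32×10²]/(50) = 134.5600
s_p = 11.6000
SE = s_p×√(1/n₁ + 1/n₂) = 11.6000×√(1/19 + 1/33) = 3.3406
t = (x̄₁ - x̄₂)/SE = (65 - 70)/3.3406 = -1.4967
df = 50, t-critical = ±2.678
Decision: fail to reject H₀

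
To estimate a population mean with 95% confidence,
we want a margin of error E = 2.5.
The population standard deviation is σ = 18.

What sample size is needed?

Answer: n = 200

Derivation:
z_0.025 = 1.960
n = (z×σ/E)² = (1.960×18/2.5)²
n = 199.1485
Round up: n = 200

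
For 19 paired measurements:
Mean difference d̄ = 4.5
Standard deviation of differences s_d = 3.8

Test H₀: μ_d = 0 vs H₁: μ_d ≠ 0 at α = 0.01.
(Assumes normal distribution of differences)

df = n - 1 = 18
SE = s_d/√n = 3.8/√19 = 0.8718
t = d̄/SE = 4.5/0.8718 = 5.1617
Critical value: t_{0.005,18} = ±2.878
p-value ≈ 0.0001
Decision: reject H₀

Answer: t = 5.1617, reject H₀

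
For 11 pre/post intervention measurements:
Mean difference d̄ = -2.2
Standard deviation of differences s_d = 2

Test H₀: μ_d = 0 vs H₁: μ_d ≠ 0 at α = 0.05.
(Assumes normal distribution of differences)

df = n - 1 = 10
SE = s_d/√n = 2/√11 = 0.6030
t = d̄/SE = -2.2/0.6030 = -3.6484
Critical value: t_{0.025,10} = ±2.228
p-value ≈ 0.0045
Decision: reject H₀

Answer: t = -3.6484, reject H₀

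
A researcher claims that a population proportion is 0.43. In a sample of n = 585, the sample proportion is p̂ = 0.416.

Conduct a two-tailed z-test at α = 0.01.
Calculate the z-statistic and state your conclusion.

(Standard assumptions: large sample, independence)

H₀: p = 0.43, H₁: p ≠ 0.43
Standard error: SE = √(p₀(1-p₀)/n) = √(0.43×0.57/585) = 0.020469
z-statistic: z = (p̂ - p₀)/SE = (0.416 - 0.43)/0.020469 = -0.6840
Critical value: z_0.005 = ±2.576
p-value = 0.4940
Decision: fail to reject H₀ at α = 0.01

Answer: z = -0.6840, fail to reject H₀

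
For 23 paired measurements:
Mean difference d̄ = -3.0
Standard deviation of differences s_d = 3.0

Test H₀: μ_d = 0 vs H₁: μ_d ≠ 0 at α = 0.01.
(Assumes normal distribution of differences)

df = n - 1 = 22
SE = s_d/√n = 3.0/√23 = 0.6255
t = d̄/SE = -3.0/0.6255 = -4.7962
Critical value: t_{0.005,22} = ±2.819
p-value ≈ 0.0001
Decision: reject H₀

Answer: t = -4.7962, reject H₀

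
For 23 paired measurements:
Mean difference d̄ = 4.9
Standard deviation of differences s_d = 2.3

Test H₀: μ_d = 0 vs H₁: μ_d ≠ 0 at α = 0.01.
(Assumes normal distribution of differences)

Answer: t = 10.2168, reject H₀

Derivation:
df = n - 1 = 22
SE = s_d/√n = 2.3/√23 = 0.4796
t = d̄/SE = 4.9/0.4796 = 10.2168
Critical value: t_{0.005,22} = ±2.819
p-value < 0.0001
Decision: reject H₀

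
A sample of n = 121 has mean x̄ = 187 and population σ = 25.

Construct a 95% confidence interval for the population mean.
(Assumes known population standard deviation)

Answer: (182.5455, 191.4545)

Derivation:
Confidence level: 95%, α = 0.05
z_0.025 = 1.960
SE = σ/√n = 25/√121 = 2.2727
Margin of error = 1.960 × 2.2727 = 4.4545
CI: x̄ ± margin = 187 ± 4.4545
CI: (182.5455, 191.4545)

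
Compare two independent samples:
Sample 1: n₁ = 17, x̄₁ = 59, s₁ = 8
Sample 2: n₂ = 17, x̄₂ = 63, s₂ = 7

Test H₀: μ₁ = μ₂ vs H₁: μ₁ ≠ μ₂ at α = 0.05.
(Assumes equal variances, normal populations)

Pooled variance: s²_p = [16×8² + 16×7²]/(32) = 56.5000
s_p = 7.5166
SE = s_p×√(1/n₁ + 1/n₂) = 7.5166×√(1/17 + 1/17) = 2.5782
t = (x̄₁ - x̄₂)/SE = (59 - 63)/2.5782 = -1.5515
df = 32, t-critical = ±2.037
Decision: fail to reject H₀

Answer: t = -1.5515, fail to reject H₀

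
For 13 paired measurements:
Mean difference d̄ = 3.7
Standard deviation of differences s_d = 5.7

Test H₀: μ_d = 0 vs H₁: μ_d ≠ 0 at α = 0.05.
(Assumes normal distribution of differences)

df = n - 1 = 12
SE = s_d/√n = 5.7/√13 = 1.5809
t = d̄/SE = 3.7/1.5809 = 2.3404
Critical value: t_{0.025,12} = ±2.179
p-value ≈ 0.0374
Decision: reject H₀

Answer: t = 2.3404, reject H₀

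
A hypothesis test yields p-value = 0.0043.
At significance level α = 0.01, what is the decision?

Answer: reject H₀

Derivation:
Compare p-value to α:
0.0043 < 0.01
Decision: reject H₀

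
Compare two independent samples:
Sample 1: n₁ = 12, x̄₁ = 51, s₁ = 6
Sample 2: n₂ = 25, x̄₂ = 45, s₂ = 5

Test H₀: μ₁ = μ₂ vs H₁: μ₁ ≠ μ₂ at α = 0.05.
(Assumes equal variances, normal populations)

Pooled variance: s²_p = [11×6² + 24×5²]/(35) = 28.4571
s_p = 5.3345
SE = s_p×√(1/n₁ + 1/n₂) = 5.3345×√(1/12 + 1/25) = 1.8734
t = (x̄₁ - x̄₂)/SE = (51 - 45)/1.8734 = 3.2027
df = 35, t-critical = ±2.030
Decision: reject H₀

Answer: t = 3.2027, reject H₀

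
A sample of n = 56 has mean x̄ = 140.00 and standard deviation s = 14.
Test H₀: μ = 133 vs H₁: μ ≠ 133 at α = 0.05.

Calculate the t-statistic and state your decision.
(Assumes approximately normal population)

Answer: t = 3.7417, reject H₀

Derivation:
df = n - 1 = 55
SE = s/√n = 14/√56 = 1.8708
t = (x̄ - μ₀)/SE = (140.00 - 133)/1.8708 = 3.7417
Critical value: t_{0.025,55} = ±2.004
p-value ≈ 0.0004
Decision: reject H₀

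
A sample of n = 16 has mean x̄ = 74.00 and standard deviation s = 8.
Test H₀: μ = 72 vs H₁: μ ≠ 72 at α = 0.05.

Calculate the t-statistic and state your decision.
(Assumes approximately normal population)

df = n - 1 = 15
SE = s/√n = 8/√16 = 2.0000
t = (x̄ - μ₀)/SE = (74.00 - 72)/2.0000 = 1.0000
Critical value: t_{0.025,15} = ±2.131
p-value ≈ 0.3332
Decision: fail to reject H₀

Answer: t = 1.0000, fail to reject H₀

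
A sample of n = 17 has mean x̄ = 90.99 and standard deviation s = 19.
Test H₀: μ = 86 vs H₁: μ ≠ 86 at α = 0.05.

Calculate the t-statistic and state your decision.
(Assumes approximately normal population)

df = n - 1 = 16
SE = s/√n = 19/√17 = 4.6082
t = (x̄ - μ₀)/SE = (90.99 - 86)/4.6082 = 1.0829
Critical value: t_{0.025,16} = ±2.120
p-value ≈ 0.2949
Decision: fail to reject H₀

Answer: t = 1.0829, fail to reject H₀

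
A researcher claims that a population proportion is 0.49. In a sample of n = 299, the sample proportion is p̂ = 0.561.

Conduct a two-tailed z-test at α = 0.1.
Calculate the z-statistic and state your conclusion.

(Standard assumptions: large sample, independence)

H₀: p = 0.49, H₁: p ≠ 0.49
Standard error: SE = √(p₀(1-p₀)/n) = √(0.49×0.51/299) = 0.028910
z-statistic: z = (p̂ - p₀)/SE = (0.561 - 0.49)/0.028910 = 2.4559
Critical value: z_0.05 = ±1.645
p-value = 0.0141
Decision: reject H₀ at α = 0.1

Answer: z = 2.4559, reject H₀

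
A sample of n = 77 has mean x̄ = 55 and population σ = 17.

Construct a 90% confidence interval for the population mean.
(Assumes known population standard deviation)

Confidence level: 90%, α = 0.1
z_0.05 = 1.645
SE = σ/√n = 17/√77 = 1.9373
Margin of error = 1.645 × 1.9373 = 3.1869
CI: x̄ ± margin = 55 ± 3.1869
CI: (51.8131, 58.1869)

Answer: (51.8131, 58.1869)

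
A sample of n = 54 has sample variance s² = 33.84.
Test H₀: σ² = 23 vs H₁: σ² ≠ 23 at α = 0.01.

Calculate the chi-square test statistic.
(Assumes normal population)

df = n - 1 = 53
χ² = (n-1)s²/σ₀² = 53×33.84/23 = 77.9791
Critical values: χ²_{0.995,53} = 30.230, χ²_{0.005,53} = 83.253
Rejection region: χ² < 30.230 or χ² > 83.253
Decision: fail to reject H₀

Answer: χ² = 77.9791, fail to reject H₀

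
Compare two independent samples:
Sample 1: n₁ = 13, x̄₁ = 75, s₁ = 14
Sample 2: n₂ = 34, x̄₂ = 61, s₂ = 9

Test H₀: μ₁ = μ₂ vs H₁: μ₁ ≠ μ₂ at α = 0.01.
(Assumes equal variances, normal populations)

Pooled variance: s²_p = [12×14² + 33×9²]/(45) = 111.6667
s_p = 10.5672
SE = s_p×√(1/n₁ + 1/n₂) = 10.5672×√(1/13 + 1/34) = 3.4459
t = (x̄₁ - x̄₂)/SE = (75 - 61)/3.4459 = 4.0628
df = 45, t-critical = ±2.690
Decision: reject H₀

Answer: t = 4.0628, reject H₀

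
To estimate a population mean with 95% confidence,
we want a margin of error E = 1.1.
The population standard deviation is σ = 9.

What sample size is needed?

z_0.025 = 1.960
n = (z×σ/E)² = (1.960×9/1.1)²
n = 257.1650
Round up: n = 258

Answer: n = 258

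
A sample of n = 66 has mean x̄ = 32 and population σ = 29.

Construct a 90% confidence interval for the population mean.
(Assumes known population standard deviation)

Confidence level: 90%, α = 0.1
z_0.05 = 1.645
SE = σ/√n = 29/√66 = 3.5697
Margin of error = 1.645 × 3.5697 = 5.8722
CI: x̄ ± margin = 32 ± 5.8722
CI: (26.1278, 37.8722)

Answer: (26.1278, 37.8722)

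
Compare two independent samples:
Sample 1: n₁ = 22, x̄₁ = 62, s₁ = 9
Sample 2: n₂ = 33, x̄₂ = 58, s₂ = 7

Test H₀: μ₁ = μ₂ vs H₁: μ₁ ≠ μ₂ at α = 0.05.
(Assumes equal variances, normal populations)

Pooled variance: s²_p = [21×9² + 32×7²]/(53) = 61.6792
s_p = 7.8536
SE = s_p×√(1/n₁ + 1/n₂) = 7.8536×√(1/22 + 1/33) = 2.1616
t = (x̄₁ - x̄₂)/SE = (62 - 58)/2.1616 = 1.8505
df = 53, t-critical = ±2.006
Decision: fail to reject H₀

Answer: t = 1.8505, fail to reject H₀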